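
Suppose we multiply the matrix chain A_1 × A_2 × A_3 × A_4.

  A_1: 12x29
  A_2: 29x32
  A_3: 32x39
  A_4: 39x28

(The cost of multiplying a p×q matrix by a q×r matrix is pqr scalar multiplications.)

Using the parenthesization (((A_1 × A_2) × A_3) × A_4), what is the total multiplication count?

(A_1 × A_2): 12×29 by 29×32 → 12×32, cost 12·29·32 = 11136
((A_1 × A_2) × A_3): 12×32 by 32×39 → 12×39, cost 12·32·39 = 14976; cumulative 26112
(((A_1 × A_2) × A_3) × A_4): 12×39 by 39×28 → 12×28, cost 12·39·28 = 13104; cumulative 39216
Total: 39216 scalar multiplications.

39216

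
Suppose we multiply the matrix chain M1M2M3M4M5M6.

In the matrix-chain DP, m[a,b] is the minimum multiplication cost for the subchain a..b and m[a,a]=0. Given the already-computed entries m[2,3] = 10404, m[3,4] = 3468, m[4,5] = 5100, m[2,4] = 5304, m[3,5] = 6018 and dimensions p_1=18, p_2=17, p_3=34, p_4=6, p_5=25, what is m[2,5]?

8004

m[2,5] = min over k∈[2,4] of m[2,k]+m[k+1,5]+p_{1}·p_k·p_{5}.
k=2: 0 + 6018 + 18·17·25 = 13668; k=3: 10404 + 5100 + 18·34·25 = 30804; k=4: 5304 + 0 + 18·6·25 = 8004.
Minimum: 8004 at k=4.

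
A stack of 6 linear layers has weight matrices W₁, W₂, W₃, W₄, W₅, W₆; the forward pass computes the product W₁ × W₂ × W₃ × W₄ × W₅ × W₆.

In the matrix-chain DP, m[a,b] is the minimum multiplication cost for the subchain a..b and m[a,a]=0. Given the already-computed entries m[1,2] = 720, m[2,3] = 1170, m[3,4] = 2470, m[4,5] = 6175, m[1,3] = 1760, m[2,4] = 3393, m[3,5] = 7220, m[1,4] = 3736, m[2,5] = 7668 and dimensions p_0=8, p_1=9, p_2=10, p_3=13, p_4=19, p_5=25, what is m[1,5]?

m[1,5] = min over k∈[1,4] of m[1,k]+m[k+1,5]+p_{0}·p_k·p_{5}.
k=1: 0 + 7668 + 8·9·25 = 9468; k=2: 720 + 7220 + 8·10·25 = 9940; k=3: 1760 + 6175 + 8·13·25 = 10535; k=4: 3736 + 0 + 8·19·25 = 7536.
Minimum: 7536 at k=4.

7536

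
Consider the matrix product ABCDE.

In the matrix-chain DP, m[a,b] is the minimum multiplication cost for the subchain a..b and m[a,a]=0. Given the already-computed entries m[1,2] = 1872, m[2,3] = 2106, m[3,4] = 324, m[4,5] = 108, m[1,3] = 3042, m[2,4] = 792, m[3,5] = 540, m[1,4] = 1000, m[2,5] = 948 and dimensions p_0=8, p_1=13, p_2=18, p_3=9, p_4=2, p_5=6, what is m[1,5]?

1096

m[1,5] = min over k∈[1,4] of m[1,k]+m[k+1,5]+p_{0}·p_k·p_{5}.
k=1: 0 + 948 + 8·13·6 = 1572; k=2: 1872 + 540 + 8·18·6 = 3276; k=3: 3042 + 108 + 8·9·6 = 3582; k=4: 1000 + 0 + 8·2·6 = 1096.
Minimum: 1096 at k=4.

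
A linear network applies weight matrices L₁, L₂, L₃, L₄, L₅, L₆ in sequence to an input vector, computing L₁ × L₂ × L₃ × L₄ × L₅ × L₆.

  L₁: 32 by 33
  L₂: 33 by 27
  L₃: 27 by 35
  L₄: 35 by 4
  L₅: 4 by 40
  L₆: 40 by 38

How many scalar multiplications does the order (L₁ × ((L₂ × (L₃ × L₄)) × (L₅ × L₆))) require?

(L₃ × L₄): 27×35 by 35×4 → 27×4, cost 27·35·4 = 3780
(L₂ × (L₃ × L₄)): 33×27 by 27×4 → 33×4, cost 33·27·4 = 3564; cumulative 7344
(L₅ × L₆): 4×40 by 40×38 → 4×38, cost 4·40·38 = 6080
((L₂ × (L₃ × L₄)) × (L₅ × L₆)): 33×4 by 4×38 → 33×38, cost 33·4·38 = 5016; cumulative 18440
(L₁ × ((L₂ × (L₃ × L₄)) × (L₅ × L₆))): 32×33 by 33×38 → 32×38, cost 32·33·38 = 40128; cumulative 58568
Total: 58568 scalar multiplications.

58568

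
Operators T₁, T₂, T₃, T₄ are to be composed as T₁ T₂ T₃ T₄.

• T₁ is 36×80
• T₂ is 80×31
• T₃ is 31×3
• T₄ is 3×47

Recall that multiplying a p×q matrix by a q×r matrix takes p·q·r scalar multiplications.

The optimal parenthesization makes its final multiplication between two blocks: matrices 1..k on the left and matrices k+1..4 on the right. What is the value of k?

3

Adjacent pairs: T₁T₂ = 36·80·31 = 89280; T₂T₃ = 80·31·3 = 7440; T₃T₄ = 31·3·47 = 4371.
Length 3: T₁..T₃: k=1: 0+7440+36·80·3=16080; k=2: 89280+0+36·31·3=92628 → min 16080 | T₂..T₄: k=2: 0+4371+80·31·47=120931; k=3: 7440+0+80·3·47=18720 → min 18720.
Top-level splits: k=1: (T₁..T₁)·(T₂..T₄) → 0+18720+36·80·47 = 154080; k=2: (T₁..T₂)·(T₃..T₄) → 89280+4371+36·31·47 = 146103; k=3: (T₁..T₃)·(T₄..T₄) → 16080+0+36·3·47 = 21156.
Best split is after T₃, i.e. k = 3.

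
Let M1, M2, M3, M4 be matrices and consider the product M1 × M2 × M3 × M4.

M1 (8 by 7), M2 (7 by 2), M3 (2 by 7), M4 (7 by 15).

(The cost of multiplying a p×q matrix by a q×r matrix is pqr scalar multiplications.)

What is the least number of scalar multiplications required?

562

Adjacent pairs: M1M2 = 8·7·2 = 112; M2M3 = 7·2·7 = 98; M3M4 = 2·7·15 = 210.
Length 3: M1..M3: k=1: 0+98+8·7·7=490; k=2: 112+0+8·2·7=224 → min 224 | M2..M4: k=2: 0+210+7·2·15=420; k=3: 98+0+7·7·15=833 → min 420.
Length 4: M1..M4: k=1: 0+420+8·7·15=1260; k=2: 112+210+8·2·15=562; k=3: 224+0+8·7·15=1064 → min 562.
Optimal order: ((M1 × M2) × (M3 × M4)) with cost 562.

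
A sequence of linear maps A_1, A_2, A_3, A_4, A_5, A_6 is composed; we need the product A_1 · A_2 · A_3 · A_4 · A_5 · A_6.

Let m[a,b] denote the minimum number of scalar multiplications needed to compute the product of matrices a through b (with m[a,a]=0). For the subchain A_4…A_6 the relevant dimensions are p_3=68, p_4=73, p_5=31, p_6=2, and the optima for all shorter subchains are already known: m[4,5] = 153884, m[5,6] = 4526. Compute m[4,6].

m[4,6] = min over k∈[4,5] of m[4,k]+m[k+1,6]+p_{3}·p_k·p_{6}.
k=4: 0 + 4526 + 68·73·2 = 14454; k=5: 153884 + 0 + 68·31·2 = 158100.
Minimum: 14454 at k=4.

14454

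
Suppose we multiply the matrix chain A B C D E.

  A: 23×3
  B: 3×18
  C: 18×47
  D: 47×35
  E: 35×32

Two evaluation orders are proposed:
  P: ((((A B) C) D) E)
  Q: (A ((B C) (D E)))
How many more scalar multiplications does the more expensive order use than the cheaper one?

22397

Order P = ((((A B) C) D) E): (A B): 23×3 by 3×18 → 23×18, cost 23·3·18 = 1242; ((A B) C): 23×18 by 18×47 → 23×47, cost 23·18·47 = 19458; cumulative 20700; (((A B) C) D): 23×47 by 47×35 → 23×35, cost 23·47·35 = 37835; cumulative 58535; ((((A B) C) D) E): 23×35 by 35×32 → 23×32, cost 23·35·32 = 25760; cumulative 84295. Total 84295.
Order Q = (A ((B C) (D E))): (B C): 3×18 by 18×47 → 3×47, cost 3·18·47 = 2538; (D E): 47×35 by 35×32 → 47×32, cost 47·35·32 = 52640; ((B C) (D E)): 3×47 by 47×32 → 3×32, cost 3·47·32 = 4512; cumulative 59690; (A ((B C) (D E))): 23×3 by 3×32 → 23×32, cost 23·3·32 = 2208; cumulative 61898. Total 61898.
Difference: |84295 − 61898| = 22397.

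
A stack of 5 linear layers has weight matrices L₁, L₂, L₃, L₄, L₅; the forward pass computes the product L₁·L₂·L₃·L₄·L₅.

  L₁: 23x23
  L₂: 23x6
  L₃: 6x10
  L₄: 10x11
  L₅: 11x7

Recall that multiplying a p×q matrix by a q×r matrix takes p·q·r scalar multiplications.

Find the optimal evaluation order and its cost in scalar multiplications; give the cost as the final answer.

5262

Adjacent pairs: L₁L₂ = 23·23·6 = 3174; L₂L₃ = 23·6·10 = 1380; L₃L₄ = 6·10·11 = 660; L₄L₅ = 10·11·7 = 770.
Length 3: L₁..L₃: k=1: 0+1380+23·23·10=6670; k=2: 3174+0+23·6·10=4554 → min 4554 | L₂..L₄: k=2: 0+660+23·6·11=2178; k=3: 1380+0+23·10·11=3910 → min 2178 | L₃..L₅: k=3: 0+770+6·10·7=1190; k=4: 660+0+6·11·7=1122 → min 1122.
Length 4: L₁..L₄: k=1: 0+2178+23·23·11=7997; k=2: 3174+660+23·6·11=5352; k=3: 4554+0+23·10·11=7084 → min 5352 | L₂..L₅: k=2: 0+1122+23·6·7=2088; k=3: 1380+770+23·10·7=3760; k=4: 2178+0+23·11·7=3949 → min 2088.
Length 5: L₁..L₅: k=1: 0+2088+23·23·7=5791; k=2: 3174+1122+23·6·7=5262; k=3: 4554+770+23·10·7=6934; k=4: 5352+0+23·11·7=7123 → min 5262.
Optimal parenthesization: ((L₁·L₂)·((L₃·L₄)·L₅)) with cost 5262.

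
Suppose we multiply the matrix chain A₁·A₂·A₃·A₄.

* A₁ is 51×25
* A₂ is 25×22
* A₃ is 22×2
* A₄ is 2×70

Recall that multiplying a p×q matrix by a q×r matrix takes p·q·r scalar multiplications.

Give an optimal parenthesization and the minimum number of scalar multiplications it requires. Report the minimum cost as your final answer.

10790

Adjacent pairs: A₁A₂ = 51·25·22 = 28050; A₂A₃ = 25·22·2 = 1100; A₃A₄ = 22·2·70 = 3080.
Length 3: A₁..A₃: k=1: 0+1100+51·25·2=3650; k=2: 28050+0+51·22·2=30294 → min 3650 | A₂..A₄: k=2: 0+3080+25·22·70=41580; k=3: 1100+0+25·2·70=4600 → min 4600.
Length 4: A₁..A₄: k=1: 0+4600+51·25·70=93850; k=2: 28050+3080+51·22·70=109670; k=3: 3650+0+51·2·70=10790 → min 10790.
Optimal parenthesization: ((A₁·(A₂·A₃))·A₄) with cost 10790.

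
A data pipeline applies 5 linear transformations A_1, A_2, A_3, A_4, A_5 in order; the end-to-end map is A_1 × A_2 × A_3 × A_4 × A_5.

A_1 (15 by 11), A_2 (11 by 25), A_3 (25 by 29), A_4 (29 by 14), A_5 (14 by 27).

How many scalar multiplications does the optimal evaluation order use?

Adjacent pairs: A_1A_2 = 15·11·25 = 4125; A_2A_3 = 11·25·29 = 7975; A_3A_4 = 25·29·14 = 10150; A_4A_5 = 29·14·27 = 10962.
Length 3: A_1..A_3: k=1: 0+7975+15·11·29=12760; k=2: 4125+0+15·25·29=15000 → min 12760 | A_2..A_4: k=2: 0+10150+11·25·14=14000; k=3: 7975+0+11·29·14=12441 → min 12441 | A_3..A_5: k=3: 0+10962+25·29·27=30537; k=4: 10150+0+25·14·27=19600 → min 19600.
Length 4: A_1..A_4: k=1: 0+12441+15·11·14=14751; k=2: 4125+10150+15·25·14=19525; k=3: 12760+0+15·29·14=18850 → min 14751 | A_2..A_5: k=2: 0+19600+11·25·27=27025; k=3: 7975+10962+11·29·27=27550; k=4: 12441+0+11·14·27=16599 → min 16599.
Length 5: A_1..A_5: k=1: 0+16599+15·11·27=21054; k=2: 4125+19600+15·25·27=33850; k=3: 12760+10962+15·29·27=35467; k=4: 14751+0+15·14·27=20421 → min 20421.
Optimal order: ((A_1 × ((A_2 × A_3) × A_4)) × A_5) with cost 20421.

20421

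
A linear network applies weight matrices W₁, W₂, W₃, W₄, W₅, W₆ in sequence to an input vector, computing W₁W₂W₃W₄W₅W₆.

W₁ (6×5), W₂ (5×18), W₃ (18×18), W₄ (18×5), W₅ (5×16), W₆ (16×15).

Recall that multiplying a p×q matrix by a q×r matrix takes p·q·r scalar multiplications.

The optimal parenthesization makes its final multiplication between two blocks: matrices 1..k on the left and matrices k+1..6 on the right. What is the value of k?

4

Adjacent pairs: W₁W₂ = 6·5·18 = 540; W₂W₃ = 5·18·18 = 1620; W₃W₄ = 18·18·5 = 1620; W₄W₅ = 18·5·16 = 1440; W₅W₆ = 5·16·15 = 1200.
Length 3: W₁..W₃: k=1: 0+1620+6·5·18=2160; k=2: 540+0+6·18·18=2484 → min 2160 | W₂..W₄: k=2: 0+1620+5·18·5=2070; k=3: 1620+0+5·18·5=2070 → min 2070 | W₃..W₅: k=3: 0+1440+18·18·16=6624; k=4: 1620+0+18·5·16=3060 → min 3060 | W₄..W₆: k=4: 0+1200+18·5·15=2550; k=5: 1440+0+18·16·15=5760 → min 2550.
Length 4: W₁..W₄: k=1: 0+2070+6·5·5=2220; k=2: 540+1620+6·18·5=2700; k=3: 2160+0+6·18·5=2700 → min 2220 | W₂..W₅: k=2: 0+3060+5·18·16=4500; k=3: 1620+1440+5·18·16=4500; k=4: 2070+0+5·5·16=2470 → min 2470 | W₃..W₆: k=3: 0+2550+18·18·15=7410; k=4: 1620+1200+18·5·15=4170; k=5: 3060+0+18·16·15=7380 → min 4170.
Length 5: W₁..W₅: k=1: 0+2470+6·5·16=2950; k=2: 540+3060+6·18·16=5328; k=3: 2160+1440+6·18·16=5328; k=4: 2220+0+6·5·16=2700 → min 2700 | W₂..W₆: k=2: 0+4170+5·18·15=5520; k=3: 1620+2550+5·18·15=5520; k=4: 2070+1200+5·5·15=3645; k=5: 2470+0+5·16·15=3670 → min 3645.
Top-level splits: k=1: (W₁..W₁)·(W₂..W₆) → 0+3645+6·5·15 = 4095; k=2: (W₁..W₂)·(W₃..W₆) → 540+4170+6·18·15 = 6330; k=3: (W₁..W₃)·(W₄..W₆) → 2160+2550+6·18·15 = 6330; k=4: (W₁..W₄)·(W₅..W₆) → 2220+1200+6·5·15 = 3870; k=5: (W₁..W₅)·(W₆..W₆) → 2700+0+6·16·15 = 4140.
Best split is after W₄, i.e. k = 4.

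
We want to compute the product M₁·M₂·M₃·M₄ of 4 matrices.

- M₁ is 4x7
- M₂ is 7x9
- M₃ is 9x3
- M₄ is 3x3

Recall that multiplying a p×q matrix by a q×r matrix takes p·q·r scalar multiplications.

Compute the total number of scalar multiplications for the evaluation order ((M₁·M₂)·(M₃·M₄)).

441

(M₁·M₂): 4×7 by 7×9 → 4×9, cost 4·7·9 = 252
(M₃·M₄): 9×3 by 3×3 → 9×3, cost 9·3·3 = 81
((M₁·M₂)·(M₃·M₄)): 4×9 by 9×3 → 4×3, cost 4·9·3 = 108; cumulative 441
Total: 441 scalar multiplications.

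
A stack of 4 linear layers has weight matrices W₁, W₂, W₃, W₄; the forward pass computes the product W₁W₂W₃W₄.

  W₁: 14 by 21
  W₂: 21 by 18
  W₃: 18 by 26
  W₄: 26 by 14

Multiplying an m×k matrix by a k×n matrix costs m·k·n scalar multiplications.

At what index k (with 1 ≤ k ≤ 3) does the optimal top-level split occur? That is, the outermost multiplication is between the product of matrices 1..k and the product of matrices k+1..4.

2

Adjacent pairs: W₁W₂ = 14·21·18 = 5292; W₂W₃ = 21·18·26 = 9828; W₃W₄ = 18·26·14 = 6552.
Length 3: W₁..W₃: k=1: 0+9828+14·21·26=17472; k=2: 5292+0+14·18·26=11844 → min 11844 | W₂..W₄: k=2: 0+6552+21·18·14=11844; k=3: 9828+0+21·26·14=17472 → min 11844.
Top-level splits: k=1: (W₁..W₁)·(W₂..W₄) → 0+11844+14·21·14 = 15960; k=2: (W₁..W₂)·(W₃..W₄) → 5292+6552+14·18·14 = 15372; k=3: (W₁..W₃)·(W₄..W₄) → 11844+0+14·26·14 = 16940.
Best split is after W₂, i.e. k = 2.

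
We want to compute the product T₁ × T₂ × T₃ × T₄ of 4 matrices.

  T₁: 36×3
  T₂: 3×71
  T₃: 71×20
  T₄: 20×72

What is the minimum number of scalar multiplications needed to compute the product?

16356

Adjacent pairs: T₁T₂ = 36·3·71 = 7668; T₂T₃ = 3·71·20 = 4260; T₃T₄ = 71·20·72 = 102240.
Length 3: T₁..T₃: k=1: 0+4260+36·3·20=6420; k=2: 7668+0+36·71·20=58788 → min 6420 | T₂..T₄: k=2: 0+102240+3·71·72=117576; k=3: 4260+0+3·20·72=8580 → min 8580.
Length 4: T₁..T₄: k=1: 0+8580+36·3·72=16356; k=2: 7668+102240+36·71·72=293940; k=3: 6420+0+36·20·72=58260 → min 16356.
Optimal order: (T₁ × ((T₂ × T₃) × T₄)) with cost 16356.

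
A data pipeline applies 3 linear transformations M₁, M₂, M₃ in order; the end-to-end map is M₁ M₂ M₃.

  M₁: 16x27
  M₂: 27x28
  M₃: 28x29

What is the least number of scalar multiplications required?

25088

Order (M₁ (M₂ M₃)): (M₂ M₃): 27×28 by 28×29 → 27×29, cost 27·28·29 = 21924; (M₁ (M₂ M₃)): 16×27 by 27×29 → 16×29, cost 16·27·29 = 12528; cumulative 34452. Total 34452.
Order ((M₁ M₂) M₃): (M₁ M₂): 16×27 by 27×28 → 16×28, cost 16·27·28 = 12096; ((M₁ M₂) M₃): 16×28 by 28×29 → 16×29, cost 16·28·29 = 12992; cumulative 25088. Total 25088.
Minimum: 25088.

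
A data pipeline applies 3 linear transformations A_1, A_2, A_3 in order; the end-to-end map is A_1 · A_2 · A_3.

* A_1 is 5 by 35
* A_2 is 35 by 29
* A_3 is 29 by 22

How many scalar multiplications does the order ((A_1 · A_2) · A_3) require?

(A_1 · A_2): 5×35 by 35×29 → 5×29, cost 5·35·29 = 5075
((A_1 · A_2) · A_3): 5×29 by 29×22 → 5×22, cost 5·29·22 = 3190; cumulative 8265
Total: 8265 scalar multiplications.

8265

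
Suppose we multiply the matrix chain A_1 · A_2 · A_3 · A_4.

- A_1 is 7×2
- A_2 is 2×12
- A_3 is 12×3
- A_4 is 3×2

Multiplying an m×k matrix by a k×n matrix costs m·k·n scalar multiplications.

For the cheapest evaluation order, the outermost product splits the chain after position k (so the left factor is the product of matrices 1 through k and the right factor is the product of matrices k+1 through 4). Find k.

Adjacent pairs: A_1A_2 = 7·2·12 = 168; A_2A_3 = 2·12·3 = 72; A_3A_4 = 12·3·2 = 72.
Length 3: A_1..A_3: k=1: 0+72+7·2·3=114; k=2: 168+0+7·12·3=420 → min 114 | A_2..A_4: k=2: 0+72+2·12·2=120; k=3: 72+0+2·3·2=84 → min 84.
Top-level splits: k=1: (A_1..A_1)·(A_2..A_4) → 0+84+7·2·2 = 112; k=2: (A_1..A_2)·(A_3..A_4) → 168+72+7·12·2 = 408; k=3: (A_1..A_3)·(A_4..A_4) → 114+0+7·3·2 = 156.
Best split is after A_1, i.e. k = 1.

1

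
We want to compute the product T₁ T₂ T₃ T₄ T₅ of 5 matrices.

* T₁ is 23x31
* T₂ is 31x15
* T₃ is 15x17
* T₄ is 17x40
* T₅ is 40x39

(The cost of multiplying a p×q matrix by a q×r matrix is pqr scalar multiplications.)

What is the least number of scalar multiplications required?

57750

Adjacent pairs: T₁T₂ = 23·31·15 = 10695; T₂T₃ = 31·15·17 = 7905; T₃T₄ = 15·17·40 = 10200; T₄T₅ = 17·40·39 = 26520.
Length 3: T₁..T₃: k=1: 0+7905+23·31·17=20026; k=2: 10695+0+23·15·17=16560 → min 16560 | T₂..T₄: k=2: 0+10200+31·15·40=28800; k=3: 7905+0+31·17·40=28985 → min 28800 | T₃..T₅: k=3: 0+26520+15·17·39=36465; k=4: 10200+0+15·40·39=33600 → min 33600.
Length 4: T₁..T₄: k=1: 0+28800+23·31·40=57320; k=2: 10695+10200+23·15·40=34695; k=3: 16560+0+23·17·40=32200 → min 32200 | T₂..T₅: k=2: 0+33600+31·15·39=51735; k=3: 7905+26520+31·17·39=54978; k=4: 28800+0+31·40·39=77160 → min 51735.
Length 5: T₁..T₅: k=1: 0+51735+23·31·39=79542; k=2: 10695+33600+23·15·39=57750; k=3: 16560+26520+23·17·39=58329; k=4: 32200+0+23·40·39=68080 → min 57750.
Optimal order: ((T₁ T₂) ((T₃ T₄) T₅)) with cost 57750.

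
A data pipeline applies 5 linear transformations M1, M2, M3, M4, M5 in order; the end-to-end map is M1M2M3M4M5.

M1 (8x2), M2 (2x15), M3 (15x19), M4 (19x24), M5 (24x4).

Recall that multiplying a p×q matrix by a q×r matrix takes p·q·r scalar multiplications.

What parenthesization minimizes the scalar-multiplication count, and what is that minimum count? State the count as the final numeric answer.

Adjacent pairs: M1M2 = 8·2·15 = 240; M2M3 = 2·15·19 = 570; M3M4 = 15·19·24 = 6840; M4M5 = 19·24·4 = 1824.
Length 3: M1..M3: k=1: 0+570+8·2·19=874; k=2: 240+0+8·15·19=2520 → min 874 | M2..M4: k=2: 0+6840+2·15·24=7560; k=3: 570+0+2·19·24=1482 → min 1482 | M3..M5: k=3: 0+1824+15·19·4=2964; k=4: 6840+0+15·24·4=8280 → min 2964.
Length 4: M1..M4: k=1: 0+1482+8·2·24=1866; k=2: 240+6840+8·15·24=9960; k=3: 874+0+8·19·24=4522 → min 1866 | M2..M5: k=2: 0+2964+2·15·4=3084; k=3: 570+1824+2·19·4=2546; k=4: 1482+0+2·24·4=1674 → min 1674.
Length 5: M1..M5: k=1: 0+1674+8·2·4=1738; k=2: 240+2964+8·15·4=3684; k=3: 874+1824+8·19·4=3306; k=4: 1866+0+8·24·4=2634 → min 1738.
Optimal parenthesization: (M1(((M2M3)M4)M5)) with cost 1738.

1738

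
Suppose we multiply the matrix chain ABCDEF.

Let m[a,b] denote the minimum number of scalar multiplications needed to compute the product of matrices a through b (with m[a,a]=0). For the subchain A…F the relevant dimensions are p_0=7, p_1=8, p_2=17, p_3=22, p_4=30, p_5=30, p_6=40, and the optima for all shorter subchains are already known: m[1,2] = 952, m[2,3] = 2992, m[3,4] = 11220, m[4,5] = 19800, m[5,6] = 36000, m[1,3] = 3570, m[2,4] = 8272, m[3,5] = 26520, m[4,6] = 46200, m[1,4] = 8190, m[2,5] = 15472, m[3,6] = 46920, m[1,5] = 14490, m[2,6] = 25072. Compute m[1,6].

m[1,6] = min over k∈[1,5] of m[1,k]+m[k+1,6]+p_{0}·p_k·p_{6}.
k=1: 0 + 25072 + 7·8·40 = 27312; k=2: 952 + 46920 + 7·17·40 = 52632; k=3: 3570 + 46200 + 7·22·40 = 55930; k=4: 8190 + 36000 + 7·30·40 = 52590; k=5: 14490 + 0 + 7·30·40 = 22890.
Minimum: 22890 at k=5.

22890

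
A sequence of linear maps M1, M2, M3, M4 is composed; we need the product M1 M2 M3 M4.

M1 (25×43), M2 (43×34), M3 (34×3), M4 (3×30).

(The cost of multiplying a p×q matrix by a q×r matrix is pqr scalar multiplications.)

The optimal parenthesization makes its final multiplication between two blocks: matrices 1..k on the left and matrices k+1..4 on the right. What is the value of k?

Adjacent pairs: M1M2 = 25·43·34 = 36550; M2M3 = 43·34·3 = 4386; M3M4 = 34·3·30 = 3060.
Length 3: M1..M3: k=1: 0+4386+25·43·3=7611; k=2: 36550+0+25·34·3=39100 → min 7611 | M2..M4: k=2: 0+3060+43·34·30=46920; k=3: 4386+0+43·3·30=8256 → min 8256.
Top-level splits: k=1: (M1..M1)·(M2..M4) → 0+8256+25·43·30 = 40506; k=2: (M1..M2)·(M3..M4) → 36550+3060+25·34·30 = 65110; k=3: (M1..M3)·(M4..M4) → 7611+0+25·3·30 = 9861.
Best split is after M3, i.e. k = 3.

3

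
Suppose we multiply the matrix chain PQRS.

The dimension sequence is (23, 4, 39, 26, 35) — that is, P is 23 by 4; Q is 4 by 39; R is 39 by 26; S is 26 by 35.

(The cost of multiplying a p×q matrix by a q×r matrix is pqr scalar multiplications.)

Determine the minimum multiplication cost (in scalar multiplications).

10916

Adjacent pairs: PQ = 23·4·39 = 3588; QR = 4·39·26 = 4056; RS = 39·26·35 = 35490.
Length 3: P..R: k=1: 0+4056+23·4·26=6448; k=2: 3588+0+23·39·26=26910 → min 6448 | Q..S: k=2: 0+35490+4·39·35=40950; k=3: 4056+0+4·26·35=7696 → min 7696.
Length 4: P..S: k=1: 0+7696+23·4·35=10916; k=2: 3588+35490+23·39·35=70473; k=3: 6448+0+23·26·35=27378 → min 10916.
Optimal order: (P((QR)S)) with cost 10916.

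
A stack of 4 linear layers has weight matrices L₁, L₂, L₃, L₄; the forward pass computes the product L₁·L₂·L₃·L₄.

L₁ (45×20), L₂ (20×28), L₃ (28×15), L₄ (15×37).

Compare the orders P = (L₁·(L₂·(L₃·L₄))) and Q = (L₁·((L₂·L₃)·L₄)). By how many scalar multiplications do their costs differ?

16760

Order P = (L₁·(L₂·(L₃·L₄))): (L₃·L₄): 28×15 by 15×37 → 28×37, cost 28·15·37 = 15540; (L₂·(L₃·L₄)): 20×28 by 28×37 → 20×37, cost 20·28·37 = 20720; cumulative 36260; (L₁·(L₂·(L₃·L₄))): 45×20 by 20×37 → 45×37, cost 45·20·37 = 33300; cumulative 69560. Total 69560.
Order Q = (L₁·((L₂·L₃)·L₄)): (L₂·L₃): 20×28 by 28×15 → 20×15, cost 20·28·15 = 8400; ((L₂·L₃)·L₄): 20×15 by 15×37 → 20×37, cost 20·15·37 = 11100; cumulative 19500; (L₁·((L₂·L₃)·L₄)): 45×20 by 20×37 → 45×37, cost 45·20·37 = 33300; cumulative 52800. Total 52800.
Difference: |69560 − 52800| = 16760.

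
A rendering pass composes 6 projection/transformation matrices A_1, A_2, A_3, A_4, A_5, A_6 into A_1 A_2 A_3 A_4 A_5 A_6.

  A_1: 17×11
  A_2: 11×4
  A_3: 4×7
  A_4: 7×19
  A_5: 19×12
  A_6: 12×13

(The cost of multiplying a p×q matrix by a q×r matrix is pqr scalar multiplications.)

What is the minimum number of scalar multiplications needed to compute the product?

Adjacent pairs: A_1A_2 = 17·11·4 = 748; A_2A_3 = 11·4·7 = 308; A_3A_4 = 4·7·19 = 532; A_4A_5 = 7·19·12 = 1596; A_5A_6 = 19·12·13 = 2964.
Length 3: A_1..A_3: k=1: 0+308+17·11·7=1617; k=2: 748+0+17·4·7=1224 → min 1224 | A_2..A_4: k=2: 0+532+11·4·19=1368; k=3: 308+0+11·7·19=1771 → min 1368 | A_3..A_5: k=3: 0+1596+4·7·12=1932; k=4: 532+0+4·19·12=1444 → min 1444 | A_4..A_6: k=4: 0+2964+7·19·13=4693; k=5: 1596+0+7·12·13=2688 → min 2688.
Length 4: A_1..A_4: k=1: 0+1368+17·11·19=4921; k=2: 748+532+17·4·19=2572; k=3: 1224+0+17·7·19=3485 → min 2572 | A_2..A_5: k=2: 0+1444+11·4·12=1972; k=3: 308+1596+11·7·12=2828; k=4: 1368+0+11·19·12=3876 → min 1972 | A_3..A_6: k=3: 0+2688+4·7·13=3052; k=4: 532+2964+4·19·13=4484; k=5: 1444+0+4·12·13=2068 → min 2068.
Length 5: A_1..A_5: k=1: 0+1972+17·11·12=4216; k=2: 748+1444+17·4·12=3008; k=3: 1224+1596+17·7·12=4248; k=4: 2572+0+17·19·12=6448 → min 3008 | A_2..A_6: k=2: 0+2068+11·4·13=2640; k=3: 308+2688+11·7·13=3997; k=4: 1368+2964+11·19·13=7049; k=5: 1972+0+11·12·13=3688 → min 2640.
Length 6: A_1..A_6: k=1: 0+2640+17·11·13=5071; k=2: 748+2068+17·4·13=3700; k=3: 1224+2688+17·7·13=5459; k=4: 2572+2964+17·19·13=9735; k=5: 3008+0+17·12·13=5660 → min 3700.
Optimal order: ((A_1 A_2) (((A_3 A_4) A_5) A_6)) with cost 3700.

3700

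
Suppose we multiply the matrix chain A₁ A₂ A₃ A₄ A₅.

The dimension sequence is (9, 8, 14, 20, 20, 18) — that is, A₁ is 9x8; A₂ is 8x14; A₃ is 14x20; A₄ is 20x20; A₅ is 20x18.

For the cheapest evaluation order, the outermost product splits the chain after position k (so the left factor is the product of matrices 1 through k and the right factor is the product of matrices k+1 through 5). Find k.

Adjacent pairs: A₁A₂ = 9·8·14 = 1008; A₂A₃ = 8·14·20 = 2240; A₃A₄ = 14·20·20 = 5600; A₄A₅ = 20·20·18 = 7200.
Length 3: A₁..A₃: k=1: 0+2240+9·8·20=3680; k=2: 1008+0+9·14·20=3528 → min 3528 | A₂..A₄: k=2: 0+5600+8·14·20=7840; k=3: 2240+0+8·20·20=5440 → min 5440 | A₃..A₅: k=3: 0+7200+14·20·18=12240; k=4: 5600+0+14·20·18=10640 → min 10640.
Length 4: A₁..A₄: k=1: 0+5440+9·8·20=6880; k=2: 1008+5600+9·14·20=9128; k=3: 3528+0+9·20·20=7128 → min 6880 | A₂..A₅: k=2: 0+10640+8·14·18=12656; k=3: 2240+7200+8·20·18=12320; k=4: 5440+0+8·20·18=8320 → min 8320.
Top-level splits: k=1: (A₁..A₁)·(A₂..A₅) → 0+8320+9·8·18 = 9616; k=2: (A₁..A₂)·(A₃..A₅) → 1008+10640+9·14·18 = 13916; k=3: (A₁..A₃)·(A₄..A₅) → 3528+7200+9·20·18 = 13968; k=4: (A₁..A₄)·(A₅..A₅) → 6880+0+9·20·18 = 10120.
Best split is after A₁, i.e. k = 1.

1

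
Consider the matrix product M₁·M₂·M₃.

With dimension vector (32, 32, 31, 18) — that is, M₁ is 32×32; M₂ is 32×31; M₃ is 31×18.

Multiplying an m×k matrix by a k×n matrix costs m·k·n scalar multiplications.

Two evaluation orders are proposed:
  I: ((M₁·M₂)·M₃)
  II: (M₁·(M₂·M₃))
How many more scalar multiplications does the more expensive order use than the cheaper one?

13312

Order I = ((M₁·M₂)·M₃): (M₁·M₂): 32×32 by 32×31 → 32×31, cost 32·32·31 = 31744; ((M₁·M₂)·M₃): 32×31 by 31×18 → 32×18, cost 32·31·18 = 17856; cumulative 49600. Total 49600.
Order II = (M₁·(M₂·M₃)): (M₂·M₃): 32×31 by 31×18 → 32×18, cost 32·31·18 = 17856; (M₁·(M₂·M₃)): 32×32 by 32×18 → 32×18, cost 32·32·18 = 18432; cumulative 36288. Total 36288.
Difference: |49600 − 36288| = 13312.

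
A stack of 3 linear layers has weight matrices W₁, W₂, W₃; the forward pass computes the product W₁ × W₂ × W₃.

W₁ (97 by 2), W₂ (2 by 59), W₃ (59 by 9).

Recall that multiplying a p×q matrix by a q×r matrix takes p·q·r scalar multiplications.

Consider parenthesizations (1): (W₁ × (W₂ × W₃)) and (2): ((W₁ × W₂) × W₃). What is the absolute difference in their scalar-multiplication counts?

60145

Order (1) = (W₁ × (W₂ × W₃)): (W₂ × W₃): 2×59 by 59×9 → 2×9, cost 2·59·9 = 1062; (W₁ × (W₂ × W₃)): 97×2 by 2×9 → 97×9, cost 97·2·9 = 1746; cumulative 2808. Total 2808.
Order (2) = ((W₁ × W₂) × W₃): (W₁ × W₂): 97×2 by 2×59 → 97×59, cost 97·2·59 = 11446; ((W₁ × W₂) × W₃): 97×59 by 59×9 → 97×9, cost 97·59·9 = 51507; cumulative 62953. Total 62953.
Difference: |2808 − 62953| = 60145.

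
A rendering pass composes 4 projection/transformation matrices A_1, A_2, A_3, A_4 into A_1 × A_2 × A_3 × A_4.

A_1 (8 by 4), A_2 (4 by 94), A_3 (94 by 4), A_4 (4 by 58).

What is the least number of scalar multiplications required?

Adjacent pairs: A_1A_2 = 8·4·94 = 3008; A_2A_3 = 4·94·4 = 1504; A_3A_4 = 94·4·58 = 21808.
Length 3: A_1..A_3: k=1: 0+1504+8·4·4=1632; k=2: 3008+0+8·94·4=6016 → min 1632 | A_2..A_4: k=2: 0+21808+4·94·58=43616; k=3: 1504+0+4·4·58=2432 → min 2432.
Length 4: A_1..A_4: k=1: 0+2432+8·4·58=4288; k=2: 3008+21808+8·94·58=68432; k=3: 1632+0+8·4·58=3488 → min 3488.
Optimal order: ((A_1 × (A_2 × A_3)) × A_4) with cost 3488.

3488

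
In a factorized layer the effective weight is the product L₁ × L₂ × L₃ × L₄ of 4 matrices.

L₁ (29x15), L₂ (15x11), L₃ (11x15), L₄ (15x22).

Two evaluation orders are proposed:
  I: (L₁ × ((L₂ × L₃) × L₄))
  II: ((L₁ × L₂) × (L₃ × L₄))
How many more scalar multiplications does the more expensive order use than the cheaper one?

Order I = (L₁ × ((L₂ × L₃) × L₄)): (L₂ × L₃): 15×11 by 11×15 → 15×15, cost 15·11·15 = 2475; ((L₂ × L₃) × L₄): 15×15 by 15×22 → 15×22, cost 15·15·22 = 4950; cumulative 7425; (L₁ × ((L₂ × L₃) × L₄)): 29×15 by 15×22 → 29×22, cost 29·15·22 = 9570; cumulative 16995. Total 16995.
Order II = ((L₁ × L₂) × (L₃ × L₄)): (L₁ × L₂): 29×15 by 15×11 → 29×11, cost 29·15·11 = 4785; (L₃ × L₄): 11×15 by 15×22 → 11×22, cost 11·15·22 = 3630; ((L₁ × L₂) × (L₃ × L₄)): 29×11 by 11×22 → 29×22, cost 29·11·22 = 7018; cumulative 15433. Total 15433.
Difference: |16995 − 15433| = 1562.

1562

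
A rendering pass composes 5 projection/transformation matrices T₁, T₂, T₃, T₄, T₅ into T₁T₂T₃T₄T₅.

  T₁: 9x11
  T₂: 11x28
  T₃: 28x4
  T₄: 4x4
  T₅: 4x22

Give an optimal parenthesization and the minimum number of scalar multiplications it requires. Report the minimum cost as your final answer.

2564

Adjacent pairs: T₁T₂ = 9·11·28 = 2772; T₂T₃ = 11·28·4 = 1232; T₃T₄ = 28·4·4 = 448; T₄T₅ = 4·4·22 = 352.
Length 3: T₁..T₃: k=1: 0+1232+9·11·4=1628; k=2: 2772+0+9·28·4=3780 → min 1628 | T₂..T₄: k=2: 0+448+11·28·4=1680; k=3: 1232+0+11·4·4=1408 → min 1408 | T₃..T₅: k=3: 0+352+28·4·22=2816; k=4: 448+0+28·4·22=2912 → min 2816.
Length 4: T₁..T₄: k=1: 0+1408+9·11·4=1804; k=2: 2772+448+9·28·4=4228; k=3: 1628+0+9·4·4=1772 → min 1772 | T₂..T₅: k=2: 0+2816+11·28·22=9592; k=3: 1232+352+11·4·22=2552; k=4: 1408+0+11·4·22=2376 → min 2376.
Length 5: T₁..T₅: k=1: 0+2376+9·11·22=4554; k=2: 2772+2816+9·28·22=11132; k=3: 1628+352+9·4·22=2772; k=4: 1772+0+9·4·22=2564 → min 2564.
Optimal parenthesization: (((T₁(T₂T₃))T₄)T₅) with cost 2564.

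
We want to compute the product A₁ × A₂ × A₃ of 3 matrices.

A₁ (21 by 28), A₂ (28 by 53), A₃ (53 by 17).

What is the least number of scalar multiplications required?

Order (A₁ × (A₂ × A₃)): (A₂ × A₃): 28×53 by 53×17 → 28×17, cost 28·53·17 = 25228; (A₁ × (A₂ × A₃)): 21×28 by 28×17 → 21×17, cost 21·28·17 = 9996; cumulative 35224. Total 35224.
Order ((A₁ × A₂) × A₃): (A₁ × A₂): 21×28 by 28×53 → 21×53, cost 21·28·53 = 31164; ((A₁ × A₂) × A₃): 21×53 by 53×17 → 21×17, cost 21·53·17 = 18921; cumulative 50085. Total 50085.
Minimum: 35224.

35224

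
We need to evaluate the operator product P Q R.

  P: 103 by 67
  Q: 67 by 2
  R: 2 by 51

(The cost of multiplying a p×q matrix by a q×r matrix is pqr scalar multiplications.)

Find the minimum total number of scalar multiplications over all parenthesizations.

24308

Order (P (Q R)): (Q R): 67×2 by 2×51 → 67×51, cost 67·2·51 = 6834; (P (Q R)): 103×67 by 67×51 → 103×51, cost 103·67·51 = 351951; cumulative 358785. Total 358785.
Order ((P Q) R): (P Q): 103×67 by 67×2 → 103×2, cost 103·67·2 = 13802; ((P Q) R): 103×2 by 2×51 → 103×51, cost 103·2·51 = 10506; cumulative 24308. Total 24308.
Minimum: 24308.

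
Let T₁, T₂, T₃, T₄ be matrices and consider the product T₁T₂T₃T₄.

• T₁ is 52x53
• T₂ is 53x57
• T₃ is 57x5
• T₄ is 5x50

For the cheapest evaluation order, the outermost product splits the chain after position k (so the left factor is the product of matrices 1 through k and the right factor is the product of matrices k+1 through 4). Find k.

3

Adjacent pairs: T₁T₂ = 52·53·57 = 157092; T₂T₃ = 53·57·5 = 15105; T₃T₄ = 57·5·50 = 14250.
Length 3: T₁..T₃: k=1: 0+15105+52·53·5=28885; k=2: 157092+0+52·57·5=171912 → min 28885 | T₂..T₄: k=2: 0+14250+53·57·50=165300; k=3: 15105+0+53·5·50=28355 → min 28355.
Top-level splits: k=1: (T₁..T₁)·(T₂..T₄) → 0+28355+52·53·50 = 166155; k=2: (T₁..T₂)·(T₃..T₄) → 157092+14250+52·57·50 = 319542; k=3: (T₁..T₃)·(T₄..T₄) → 28885+0+52·5·50 = 41885.
Best split is after T₃, i.e. k = 3.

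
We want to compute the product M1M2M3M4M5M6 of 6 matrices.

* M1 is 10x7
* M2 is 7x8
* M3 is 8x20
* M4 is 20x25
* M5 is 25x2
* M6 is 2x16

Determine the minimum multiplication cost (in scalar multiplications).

1892

Adjacent pairs: M1M2 = 10·7·8 = 560; M2M3 = 7·8·20 = 1120; M3M4 = 8·20·25 = 4000; M4M5 = 20·25·2 = 1000; M5M6 = 25·2·16 = 800.
Length 3: M1..M3: k=1: 0+1120+10·7·20=2520; k=2: 560+0+10·8·20=2160 → min 2160 | M2..M4: k=2: 0+4000+7·8·25=5400; k=3: 1120+0+7·20·25=4620 → min 4620 | M3..M5: k=3: 0+1000+8·20·2=1320; k=4: 4000+0+8·25·2=4400 → min 1320 | M4..M6: k=4: 0+800+20·25·16=8800; k=5: 1000+0+20·2·16=1640 → min 1640.
Length 4: M1..M4: k=1: 0+4620+10·7·25=6370; k=2: 560+4000+10·8·25=6560; k=3: 2160+0+10·20·25=7160 → min 6370 | M2..M5: k=2: 0+1320+7·8·2=1432; k=3: 1120+1000+7·20·2=2400; k=4: 4620+0+7·25·2=4970 → min 1432 | M3..M6: k=3: 0+1640+8·20·16=4200; k=4: 4000+800+8·25·16=8000; k=5: 1320+0+8·2·16=1576 → min 1576.
Length 5: M1..M5: k=1: 0+1432+10·7·2=1572; k=2: 560+1320+10·8·2=2040; k=3: 2160+1000+10·20·2=3560; k=4: 6370+0+10·25·2=6870 → min 1572 | M2..M6: k=2: 0+1576+7·8·16=2472; k=3: 1120+1640+7·20·16=5000; k=4: 4620+800+7·25·16=8220; k=5: 1432+0+7·2·16=1656 → min 1656.
Length 6: M1..M6: k=1: 0+1656+10·7·16=2776; k=2: 560+1576+10·8·16=3416; k=3: 2160+1640+10·20·16=7000; k=4: 6370+800+10·25·16=11170; k=5: 1572+0+10·2·16=1892 → min 1892.
Optimal order: ((M1(M2(M3(M4M5))))M6) with cost 1892.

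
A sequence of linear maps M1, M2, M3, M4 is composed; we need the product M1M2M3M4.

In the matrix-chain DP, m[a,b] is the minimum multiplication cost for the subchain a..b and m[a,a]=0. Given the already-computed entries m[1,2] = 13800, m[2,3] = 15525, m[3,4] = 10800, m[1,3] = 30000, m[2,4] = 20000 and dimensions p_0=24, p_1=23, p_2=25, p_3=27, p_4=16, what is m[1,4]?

28832

m[1,4] = min over k∈[1,3] of m[1,k]+m[k+1,4]+p_{0}·p_k·p_{4}.
k=1: 0 + 20000 + 24·23·16 = 28832; k=2: 13800 + 10800 + 24·25·16 = 34200; k=3: 30000 + 0 + 24·27·16 = 40368.
Minimum: 28832 at k=1.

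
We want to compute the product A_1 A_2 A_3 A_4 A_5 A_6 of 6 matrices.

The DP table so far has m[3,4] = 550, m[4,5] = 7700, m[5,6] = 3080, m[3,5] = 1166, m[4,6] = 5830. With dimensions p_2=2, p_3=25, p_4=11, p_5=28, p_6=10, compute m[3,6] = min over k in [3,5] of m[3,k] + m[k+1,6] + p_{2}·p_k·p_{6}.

m[3,6] = min over k∈[3,5] of m[3,k]+m[k+1,6]+p_{2}·p_k·p_{6}.
k=3: 0 + 5830 + 2·25·10 = 6330; k=4: 550 + 3080 + 2·11·10 = 3850; k=5: 1166 + 0 + 2·28·10 = 1726.
Minimum: 1726 at k=5.

1726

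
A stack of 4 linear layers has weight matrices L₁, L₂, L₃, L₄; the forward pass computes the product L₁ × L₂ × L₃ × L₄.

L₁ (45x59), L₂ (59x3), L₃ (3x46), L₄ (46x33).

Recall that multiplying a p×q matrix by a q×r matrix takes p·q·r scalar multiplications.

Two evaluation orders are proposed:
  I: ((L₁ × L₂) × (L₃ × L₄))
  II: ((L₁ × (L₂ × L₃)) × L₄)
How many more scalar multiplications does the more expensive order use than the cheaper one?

181608

Order I = ((L₁ × L₂) × (L₃ × L₄)): (L₁ × L₂): 45×59 by 59×3 → 45×3, cost 45·59·3 = 7965; (L₃ × L₄): 3×46 by 46×33 → 3×33, cost 3·46·33 = 4554; ((L₁ × L₂) × (L₃ × L₄)): 45×3 by 3×33 → 45×33, cost 45·3·33 = 4455; cumulative 16974. Total 16974.
Order II = ((L₁ × (L₂ × L₃)) × L₄): (L₂ × L₃): 59×3 by 3×46 → 59×46, cost 59·3·46 = 8142; (L₁ × (L₂ × L₃)): 45×59 by 59×46 → 45×46, cost 45·59·46 = 122130; cumulative 130272; ((L₁ × (L₂ × L₃)) × L₄): 45×46 by 46×33 → 45×33, cost 45·46·33 = 68310; cumulative 198582. Total 198582.
Difference: |16974 − 198582| = 181608.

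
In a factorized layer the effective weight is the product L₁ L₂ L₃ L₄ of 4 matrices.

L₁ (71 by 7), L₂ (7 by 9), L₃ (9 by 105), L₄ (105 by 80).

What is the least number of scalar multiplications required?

Adjacent pairs: L₁L₂ = 71·7·9 = 4473; L₂L₃ = 7·9·105 = 6615; L₃L₄ = 9·105·80 = 75600.
Length 3: L₁..L₃: k=1: 0+6615+71·7·105=58800; k=2: 4473+0+71·9·105=71568 → min 58800 | L₂..L₄: k=2: 0+75600+7·9·80=80640; k=3: 6615+0+7·105·80=65415 → min 65415.
Length 4: L₁..L₄: k=1: 0+65415+71·7·80=105175; k=2: 4473+75600+71·9·80=131193; k=3: 58800+0+71·105·80=655200 → min 105175.
Optimal order: (L₁ ((L₂ L₃) L₄)) with cost 105175.

105175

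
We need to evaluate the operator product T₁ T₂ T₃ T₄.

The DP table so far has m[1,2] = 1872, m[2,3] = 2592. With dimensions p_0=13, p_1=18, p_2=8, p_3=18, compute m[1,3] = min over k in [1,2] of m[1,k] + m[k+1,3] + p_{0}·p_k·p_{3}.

m[1,3] = min over k∈[1,2] of m[1,k]+m[k+1,3]+p_{0}·p_k·p_{3}.
k=1: 0 + 2592 + 13·18·18 = 6804; k=2: 1872 + 0 + 13·8·18 = 3744.
Minimum: 3744 at k=2.

3744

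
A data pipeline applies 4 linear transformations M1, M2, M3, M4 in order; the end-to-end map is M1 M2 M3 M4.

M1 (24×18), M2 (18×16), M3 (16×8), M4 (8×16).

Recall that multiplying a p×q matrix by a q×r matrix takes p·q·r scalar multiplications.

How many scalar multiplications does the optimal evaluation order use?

Adjacent pairs: M1M2 = 24·18·16 = 6912; M2M3 = 18·16·8 = 2304; M3M4 = 16·8·16 = 2048.
Length 3: M1..M3: k=1: 0+2304+24·18·8=5760; k=2: 6912+0+24·16·8=9984 → min 5760 | M2..M4: k=2: 0+2048+18·16·16=6656; k=3: 2304+0+18·8·16=4608 → min 4608.
Length 4: M1..M4: k=1: 0+4608+24·18·16=11520; k=2: 6912+2048+24·16·16=15104; k=3: 5760+0+24·8·16=8832 → min 8832.
Optimal order: ((M1 (M2 M3)) M4) with cost 8832.

8832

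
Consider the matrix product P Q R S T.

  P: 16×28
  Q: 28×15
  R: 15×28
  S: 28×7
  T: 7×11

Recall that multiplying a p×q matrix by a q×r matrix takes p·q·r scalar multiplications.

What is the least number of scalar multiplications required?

Adjacent pairs: PQ = 16·28·15 = 6720; QR = 28·15·28 = 11760; RS = 15·28·7 = 2940; ST = 28·7·11 = 2156.
Length 3: P..R: k=1: 0+11760+16·28·28=24304; k=2: 6720+0+16·15·28=13440 → min 13440 | Q..S: k=2: 0+2940+28·15·7=5880; k=3: 11760+0+28·28·7=17248 → min 5880 | R..T: k=3: 0+2156+15·28·11=6776; k=4: 2940+0+15·7·11=4095 → min 4095.
Length 4: P..S: k=1: 0+5880+16·28·7=9016; k=2: 6720+2940+16·15·7=11340; k=3: 13440+0+16·28·7=16576 → min 9016 | Q..T: k=2: 0+4095+28·15·11=8715; k=3: 11760+2156+28·28·11=22540; k=4: 5880+0+28·7·11=8036 → min 8036.
Length 5: P..T: k=1: 0+8036+16·28·11=12964; k=2: 6720+4095+16·15·11=13455; k=3: 13440+2156+16·28·11=20524; k=4: 9016+0+16·7·11=10248 → min 10248.
Optimal order: ((P (Q (R S))) T) with cost 10248.

10248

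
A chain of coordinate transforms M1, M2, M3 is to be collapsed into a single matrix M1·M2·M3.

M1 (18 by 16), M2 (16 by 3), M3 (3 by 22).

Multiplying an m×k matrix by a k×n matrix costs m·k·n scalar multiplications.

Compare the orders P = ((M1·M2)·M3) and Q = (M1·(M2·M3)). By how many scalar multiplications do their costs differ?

5340

Order P = ((M1·M2)·M3): (M1·M2): 18×16 by 16×3 → 18×3, cost 18·16·3 = 864; ((M1·M2)·M3): 18×3 by 3×22 → 18×22, cost 18·3·22 = 1188; cumulative 2052. Total 2052.
Order Q = (M1·(M2·M3)): (M2·M3): 16×3 by 3×22 → 16×22, cost 16·3·22 = 1056; (M1·(M2·M3)): 18×16 by 16×22 → 18×22, cost 18·16·22 = 6336; cumulative 7392. Total 7392.
Difference: |2052 − 7392| = 5340.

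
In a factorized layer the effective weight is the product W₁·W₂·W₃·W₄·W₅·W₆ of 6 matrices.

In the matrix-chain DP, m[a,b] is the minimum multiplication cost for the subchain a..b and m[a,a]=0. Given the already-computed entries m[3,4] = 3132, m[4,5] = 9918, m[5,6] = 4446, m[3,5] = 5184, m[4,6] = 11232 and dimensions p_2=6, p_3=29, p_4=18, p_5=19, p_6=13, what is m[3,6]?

m[3,6] = min over k∈[3,5] of m[3,k]+m[k+1,6]+p_{2}·p_k·p_{6}.
k=3: 0 + 11232 + 6·29·13 = 13494; k=4: 3132 + 4446 + 6·18·13 = 8982; k=5: 5184 + 0 + 6·19·13 = 6666.
Minimum: 6666 at k=5.

6666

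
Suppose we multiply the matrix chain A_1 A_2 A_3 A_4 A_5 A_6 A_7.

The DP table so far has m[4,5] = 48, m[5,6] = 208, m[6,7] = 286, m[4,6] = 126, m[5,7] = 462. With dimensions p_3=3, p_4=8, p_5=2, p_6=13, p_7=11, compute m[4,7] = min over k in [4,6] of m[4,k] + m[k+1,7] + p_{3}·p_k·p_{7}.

400

m[4,7] = min over k∈[4,6] of m[4,k]+m[k+1,7]+p_{3}·p_k·p_{7}.
k=4: 0 + 462 + 3·8·11 = 726; k=5: 48 + 286 + 3·2·11 = 400; k=6: 126 + 0 + 3·13·11 = 555.
Minimum: 400 at k=5.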